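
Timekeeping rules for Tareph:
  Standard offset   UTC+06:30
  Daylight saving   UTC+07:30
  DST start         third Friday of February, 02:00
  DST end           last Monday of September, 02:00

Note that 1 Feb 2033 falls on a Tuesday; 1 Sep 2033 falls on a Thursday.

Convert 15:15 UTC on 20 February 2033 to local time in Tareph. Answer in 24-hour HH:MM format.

1 February 2033 is a Tuesday, so the first Friday is February 4 and the third is February 18.
1 September 2033 is a Thursday, so Mondays fall on 5, 12, 19, 26; the last is September 26.
At the standard offset (UTC+06:30), 15:15 UTC + 6h30m = 21:45 Tareph standard time.
The standard-time date in Tareph, 20 February 2033, falls between 18 February and 26 September, so daylight saving is in effect and Tareph is at UTC+07:30.
15:15 UTC + 7h30m = 22:45 local.

22:45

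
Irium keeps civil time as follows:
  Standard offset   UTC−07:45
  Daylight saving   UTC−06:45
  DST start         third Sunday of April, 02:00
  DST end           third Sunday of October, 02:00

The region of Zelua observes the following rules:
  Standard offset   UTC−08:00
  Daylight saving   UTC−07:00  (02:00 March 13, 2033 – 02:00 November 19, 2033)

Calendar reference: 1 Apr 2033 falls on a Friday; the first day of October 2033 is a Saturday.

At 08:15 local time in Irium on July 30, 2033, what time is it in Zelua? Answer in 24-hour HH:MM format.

1 April 2033 is a Friday, so the first Sunday is April 3 and the third is April 17.
1 October 2033 is a Saturday, so the first Sunday is October 2 and the third is October 16.
July 30, 2033 falls between 17 April and 16 October, so daylight saving is in effect and Irium is at UTC−06:45.
08:15 Irium + 6h45m = 15:00 UTC.
At the standard offset (UTC−08:00), 15:00 UTC − 8h = 07:00 Zelua standard time.
Daylight saving runs 13 March – 19 November; the standard-time date in Zelua, July 30, 2033, is inside that window, so Zelua is at UTC−07:00.
15:00 UTC − 7h = 08:00 Zelua.

08:00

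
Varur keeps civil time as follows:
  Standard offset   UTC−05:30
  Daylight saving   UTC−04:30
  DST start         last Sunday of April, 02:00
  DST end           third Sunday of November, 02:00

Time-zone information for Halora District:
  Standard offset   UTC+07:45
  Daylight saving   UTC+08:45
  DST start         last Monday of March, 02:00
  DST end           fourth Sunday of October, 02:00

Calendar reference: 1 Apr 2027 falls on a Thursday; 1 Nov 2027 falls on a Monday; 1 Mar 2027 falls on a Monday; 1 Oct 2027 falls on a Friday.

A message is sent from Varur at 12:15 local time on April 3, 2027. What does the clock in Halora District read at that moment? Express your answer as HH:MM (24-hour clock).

1 April 2027 is a Thursday, so Sundays fall on 4, 11, 18, 25; the last is April 25.
1 November 2027 is a Monday, so the first Sunday is November 7 and the third is November 21.
April 3, 2027 does not fall between 25 April and 21 November, so daylight saving is not in effect and Varur is at UTC−05:30.
12:15 Varur + 5h30m = 17:45 UTC.
1 March 2027 is a Monday, so Mondays fall on 1, 8, 15, 22, 29; the last is March 29.
1 October 2027 is a Friday, so the first Sunday is October 3 and the fourth is October 24.
At the standard offset (UTC+07:45), 17:45 UTC + 7h45m = 01:30 Halora District standard time (rolling into the next day, 4 April 2027).
The standard-time date in Halora District, April 4, 2027, lies within the daylight-saving period (29 March – 24 October), so Halora District is on daylight time, UTC+08:45.
17:45 UTC + 8h45m = 02:30 Halora District (rolling into the next day, 4 April 2027).

02:30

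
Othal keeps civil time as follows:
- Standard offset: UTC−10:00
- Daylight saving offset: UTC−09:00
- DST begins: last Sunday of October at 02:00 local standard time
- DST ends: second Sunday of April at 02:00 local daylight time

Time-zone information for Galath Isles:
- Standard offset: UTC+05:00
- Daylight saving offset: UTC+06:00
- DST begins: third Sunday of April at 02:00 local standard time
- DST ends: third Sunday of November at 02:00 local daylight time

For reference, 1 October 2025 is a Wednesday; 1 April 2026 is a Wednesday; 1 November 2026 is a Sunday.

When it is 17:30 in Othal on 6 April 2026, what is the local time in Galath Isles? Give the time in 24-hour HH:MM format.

1 October 2025 is a Wednesday, so Sundays fall on 5, 12, 19, 26; the last is October 26.
1 April 2026 is a Wednesday, so the first Sunday is April 5 and the second is April 12.
6 April 2026 falls between 26 October 2025 and 12 April 2026, so daylight saving is in effect and Othal is at UTC−09:00.
17:30 Othal + 9h = 02:30 UTC (rolling into the next day, 7 April 2026).
1 April 2026 is a Wednesday, so the first Sunday is April 5 and the third is April 19.
1 November 2026 is a Sunday, so the first Sunday is November 1 and the third is November 15.
At the standard offset (UTC+05:00), 02:30 UTC + 5h = 07:30 Galath Isles standard time.
The standard-time date in Galath Isles, 7 April 2026, does not fall between 19 April and 15 November, so daylight saving is not in effect and Galath Isles is at UTC+05:00.
02:30 UTC + 5h = 07:30 Galath Isles.

07:30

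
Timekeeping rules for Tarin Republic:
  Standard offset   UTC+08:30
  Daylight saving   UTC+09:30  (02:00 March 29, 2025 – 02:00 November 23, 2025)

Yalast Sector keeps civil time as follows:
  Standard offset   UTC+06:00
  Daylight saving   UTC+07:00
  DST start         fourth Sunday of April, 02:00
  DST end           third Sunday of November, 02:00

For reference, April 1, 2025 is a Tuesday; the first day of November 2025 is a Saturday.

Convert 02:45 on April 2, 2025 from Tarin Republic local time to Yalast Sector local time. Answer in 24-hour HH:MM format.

23:15

April 2, 2025 falls between 29 March and 23 November, so daylight saving is in effect and Tarin Republic is at UTC+09:30.
02:45 Tarin Republic − 9h30m = 17:15 UTC (rolling into the previous day, 1 April 2025).
1 April 2025 is a Tuesday, so the first Sunday is April 6 and the fourth is April 27.
1 November 2025 is a Saturday, so the first Sunday is November 2 and the third is November 16.
At the standard offset (UTC+06:00), 17:15 UTC + 6h = 23:15 Yalast Sector standard time.
Daylight saving runs 27 April – 16 November; the standard-time date in Yalast Sector, April 1, 2025, is outside that window, so Yalast Sector is on standard time at UTC+06:00.
17:15 UTC + 6h = 23:15 Yalast Sector.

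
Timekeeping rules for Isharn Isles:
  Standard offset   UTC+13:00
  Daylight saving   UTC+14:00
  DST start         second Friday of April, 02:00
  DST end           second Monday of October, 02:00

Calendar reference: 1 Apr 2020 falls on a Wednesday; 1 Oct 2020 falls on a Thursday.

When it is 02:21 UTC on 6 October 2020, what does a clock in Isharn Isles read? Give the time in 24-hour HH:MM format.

1 April 2020 is a Wednesday, so the first Friday is April 3 and the second is April 10.
1 October 2020 is a Thursday, so the first Monday is October 5 and the second is October 12.
At the standard offset (UTC+13:00), 02:21 UTC + 13h = 15:21 Isharn Isles standard time.
Daylight saving runs 10 April – 12 October; the standard-time date in Isharn Isles, 6 October 2020, is inside that window, so Isharn Isles is at UTC+14:00.
02:21 UTC + 14h = 16:21 local.

16:21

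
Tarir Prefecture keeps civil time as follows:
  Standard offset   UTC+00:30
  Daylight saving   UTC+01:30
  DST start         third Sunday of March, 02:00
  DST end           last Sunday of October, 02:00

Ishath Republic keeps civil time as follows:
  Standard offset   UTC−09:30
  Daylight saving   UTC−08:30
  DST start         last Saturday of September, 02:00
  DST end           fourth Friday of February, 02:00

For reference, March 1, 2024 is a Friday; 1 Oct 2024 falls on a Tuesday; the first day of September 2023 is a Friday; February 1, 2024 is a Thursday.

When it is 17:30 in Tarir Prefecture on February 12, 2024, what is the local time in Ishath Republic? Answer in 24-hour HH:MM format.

1 March 2024 is a Friday, so the first Sunday is March 3 and the third is March 17.
1 October 2024 is a Tuesday, so Sundays fall on 6, 13, 20, 27; the last is October 27.
February 12, 2024 is outside the daylight-saving period (17 March – 27 October), so Tarir Prefecture is on standard time, UTC+00:30.
17:30 Tarir Prefecture − 0h30m = 17:00 UTC.
1 September 2023 is a Friday, so Saturdays fall on 2, 9, 16, 23, 30; the last is September 30.
1 February 2024 is a Thursday, so the first Friday is February 2 and the fourth is February 23.
At the standard offset (UTC−09:30), 17:00 UTC − 9h30m = 07:30 Ishath Republic standard time.
The standard-time date in Ishath Republic, February 12, 2024, lies within the daylight-saving period (30 September 2023 – 23 February 2024), so Ishath Republic is on daylight time, UTC−08:30.
17:00 UTC − 8h30m = 08:30 Ishath Republic.

08:30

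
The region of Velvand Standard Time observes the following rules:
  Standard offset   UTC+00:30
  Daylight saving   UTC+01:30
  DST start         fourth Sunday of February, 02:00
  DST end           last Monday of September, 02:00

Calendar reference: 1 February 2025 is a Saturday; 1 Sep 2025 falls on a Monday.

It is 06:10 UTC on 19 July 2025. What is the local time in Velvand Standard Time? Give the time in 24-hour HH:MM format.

1 February 2025 is a Saturday, so the first Sunday is February 2 and the fourth is February 23.
1 September 2025 is a Monday, so Mondays fall on 1, 8, 15, 22, 29; the last is September 29.
At the standard offset (UTC+00:30), 06:10 UTC + 0h30m = 06:40 Velvand Standard Time standard time.
Daylight saving runs 23 February – 29 September; the standard-time date in Velvand Standard Time, 19 July 2025, is inside that window, so Velvand Standard Time is at UTC+01:30.
06:10 UTC + 1h30m = 07:40 local.

07:40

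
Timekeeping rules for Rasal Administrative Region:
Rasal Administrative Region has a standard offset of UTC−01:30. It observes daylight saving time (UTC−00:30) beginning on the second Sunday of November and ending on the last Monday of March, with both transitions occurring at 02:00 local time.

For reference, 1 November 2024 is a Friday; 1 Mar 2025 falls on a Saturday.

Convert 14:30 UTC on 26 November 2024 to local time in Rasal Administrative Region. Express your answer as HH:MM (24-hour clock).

14:00

1 November 2024 is a Friday, so the first Sunday is November 3 and the second is November 10.
1 March 2025 is a Saturday, so Mondays fall on 3, 10, 17, 24, 31; the last is March 31.
At the standard offset (UTC−01:30), 14:30 UTC − 1h30m = 13:00 Rasal Administrative Region standard time.
The standard-time date in Rasal Administrative Region, 26 November 2024, lies within the daylight-saving period (10 November 2024 – 31 March 2025), so Rasal Administrative Region is on daylight time, UTC−00:30.
14:30 UTC − 0h30m = 14:00 local.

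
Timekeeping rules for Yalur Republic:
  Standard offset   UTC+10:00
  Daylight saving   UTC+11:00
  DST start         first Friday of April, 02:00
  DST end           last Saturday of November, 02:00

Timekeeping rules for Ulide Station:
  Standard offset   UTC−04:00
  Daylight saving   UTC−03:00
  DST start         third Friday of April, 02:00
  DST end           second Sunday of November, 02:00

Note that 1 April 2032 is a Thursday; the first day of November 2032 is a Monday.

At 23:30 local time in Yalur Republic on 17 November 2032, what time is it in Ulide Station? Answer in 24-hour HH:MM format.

1 April 2032 is a Thursday, so the first Friday is April 2.
1 November 2032 is a Monday, so Saturdays fall on 6, 13, 20, 27; the last is November 27.
17 November 2032 falls between 2 April and 27 November, so daylight saving is in effect and Yalur Republic is at UTC+11:00.
23:30 Yalur Republic − 11h = 12:30 UTC.
1 April 2032 is a Thursday, so the first Friday is April 2 and the third is April 16.
1 November 2032 is a Monday, so the first Sunday is November 7 and the second is November 14.
At the standard offset (UTC−04:00), 12:30 UTC − 4h = 08:30 Ulide Station standard time.
The standard-time date in Ulide Station, 17 November 2032, is outside the daylight-saving period (16 April – 14 November), so Ulide Station is on standard time, UTC−04:00.
12:30 UTC − 4h = 08:30 Ulide Station.

08:30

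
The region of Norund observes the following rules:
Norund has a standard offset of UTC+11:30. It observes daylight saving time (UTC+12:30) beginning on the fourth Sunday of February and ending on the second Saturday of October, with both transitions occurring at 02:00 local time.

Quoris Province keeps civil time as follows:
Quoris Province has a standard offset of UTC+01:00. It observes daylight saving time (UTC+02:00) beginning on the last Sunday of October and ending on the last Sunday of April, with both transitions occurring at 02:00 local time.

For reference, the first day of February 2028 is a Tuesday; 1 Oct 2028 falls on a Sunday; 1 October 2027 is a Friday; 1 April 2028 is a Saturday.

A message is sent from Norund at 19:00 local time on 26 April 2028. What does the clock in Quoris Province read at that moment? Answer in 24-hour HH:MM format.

1 February 2028 is a Tuesday, so the first Sunday is February 6 and the fourth is February 27.
1 October 2028 is a Sunday, so the first Saturday is October 7 and the second is October 14.
26 April 2028 falls between 27 February and 14 October, so daylight saving is in effect and Norund is at UTC+12:30.
19:00 Norund − 12h30m = 06:30 UTC.
1 October 2027 is a Friday, so Sundays fall on 3, 10, 17, 24, 31; the last is October 31.
1 April 2028 is a Saturday, so Sundays fall on 2, 9, 16, 23, 30; the last is April 30.
At the standard offset (UTC+01:00), 06:30 UTC + 1h = 07:30 Quoris Province standard time.
The standard-time date in Quoris Province, 26 April 2028, lies within the daylight-saving period (31 October 2027 – 30 April 2028), so Quoris Province is on daylight time, UTC+02:00.
06:30 UTC + 2h = 08:30 Quoris Province.

08:30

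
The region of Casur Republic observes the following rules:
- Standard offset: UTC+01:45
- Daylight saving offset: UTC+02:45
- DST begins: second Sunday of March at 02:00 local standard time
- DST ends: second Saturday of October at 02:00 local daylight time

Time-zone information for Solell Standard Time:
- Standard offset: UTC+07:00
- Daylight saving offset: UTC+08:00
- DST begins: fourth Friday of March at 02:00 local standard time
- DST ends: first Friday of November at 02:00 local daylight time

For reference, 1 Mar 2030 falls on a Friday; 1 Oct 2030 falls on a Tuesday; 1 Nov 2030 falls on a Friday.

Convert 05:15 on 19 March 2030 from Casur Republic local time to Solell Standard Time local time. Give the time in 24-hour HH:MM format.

1 March 2030 is a Friday, so the first Sunday is March 3 and the second is March 10.
1 October 2030 is a Tuesday, so the first Saturday is October 5 and the second is October 12.
Daylight saving runs 10 March – 12 October; 19 March 2030 is inside that window, so Casur Republic is at UTC+02:45.
05:15 Casur Republic − 2h45m = 02:30 UTC.
1 March 2030 is a Friday, so the first Friday is March 1 and the fourth is March 22.
1 November 2030 is a Friday, so the first Friday is November 1.
At the standard offset (UTC+07:00), 02:30 UTC + 7h = 09:30 Solell Standard Time standard time.
Daylight saving runs 22 March – 1 November; the standard-time date in Solell Standard Time, 19 March 2030, is outside that window, so Solell Standard Time is on standard time at UTC+07:00.
02:30 UTC + 7h = 09:30 Solell Standard Time.

09:30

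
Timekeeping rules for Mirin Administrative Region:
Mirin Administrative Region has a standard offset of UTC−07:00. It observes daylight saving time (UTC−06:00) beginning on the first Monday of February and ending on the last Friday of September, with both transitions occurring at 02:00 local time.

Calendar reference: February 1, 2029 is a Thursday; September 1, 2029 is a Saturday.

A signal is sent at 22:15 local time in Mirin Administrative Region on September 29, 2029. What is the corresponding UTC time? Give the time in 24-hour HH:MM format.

05:15

1 February 2029 is a Thursday, so the first Monday is February 5.
1 September 2029 is a Saturday, so Fridays fall on 7, 14, 21, 28; the last is September 28.
September 29, 2029 does not fall between 5 February and 28 September, so daylight saving is not in effect and Mirin Administrative Region is at UTC−07:00.
22:15 local + 7h = 05:15 UTC (rolling into the next day, 30 September 2029).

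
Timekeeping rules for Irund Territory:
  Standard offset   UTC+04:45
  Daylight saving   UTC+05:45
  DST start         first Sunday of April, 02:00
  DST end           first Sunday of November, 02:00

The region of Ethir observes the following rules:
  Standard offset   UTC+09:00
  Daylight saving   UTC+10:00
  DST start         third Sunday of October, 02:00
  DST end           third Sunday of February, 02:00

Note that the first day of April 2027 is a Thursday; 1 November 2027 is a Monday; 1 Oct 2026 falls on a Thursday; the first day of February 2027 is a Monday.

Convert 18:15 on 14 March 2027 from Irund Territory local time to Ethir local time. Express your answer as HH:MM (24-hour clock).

1 April 2027 is a Thursday, so the first Sunday is April 4.
1 November 2027 is a Monday, so the first Sunday is November 7.
Daylight saving runs 4 April – 7 November; 14 March 2027 is outside that window, so Irund Territory is on standard time at UTC+04:45.
18:15 Irund Territory − 4h45m = 13:30 UTC.
1 October 2026 is a Thursday, so the first Sunday is October 4 and the third is October 18.
1 February 2027 is a Monday, so the first Sunday is February 7 and the third is February 21.
At the standard offset (UTC+09:00), 13:30 UTC + 9h = 22:30 Ethir standard time.
The standard-time date in Ethir, 14 March 2027, does not fall between 18 October 2026 and 21 February 2027, so daylight saving is not in effect and Ethir is at UTC+09:00.
13:30 UTC + 9h = 22:30 Ethir.

22:30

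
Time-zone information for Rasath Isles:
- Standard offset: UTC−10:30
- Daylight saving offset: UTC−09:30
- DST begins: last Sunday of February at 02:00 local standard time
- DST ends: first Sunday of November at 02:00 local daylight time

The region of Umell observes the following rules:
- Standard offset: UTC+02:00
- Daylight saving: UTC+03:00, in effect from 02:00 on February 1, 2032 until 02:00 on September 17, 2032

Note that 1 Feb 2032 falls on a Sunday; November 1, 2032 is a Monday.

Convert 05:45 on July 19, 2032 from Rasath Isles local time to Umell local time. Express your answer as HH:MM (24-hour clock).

1 February 2032 is a Sunday, so Sundays fall on 1, 8, 15, 22, 29; the last is February 29.
1 November 2032 is a Monday, so the first Sunday is November 7.
Daylight saving runs 29 February – 7 November; July 19, 2032 is inside that window, so Rasath Isles is at UTC−09:30.
05:45 Rasath Isles + 9h30m = 15:15 UTC.
At the standard offset (UTC+02:00), 15:15 UTC + 2h = 17:15 Umell standard time.
The standard-time date in Umell, July 19, 2032, lies within the daylight-saving period (1 February – 17 September), so Umell is on daylight time, UTC+03:00.
15:15 UTC + 3h = 18:15 Umell.

18:15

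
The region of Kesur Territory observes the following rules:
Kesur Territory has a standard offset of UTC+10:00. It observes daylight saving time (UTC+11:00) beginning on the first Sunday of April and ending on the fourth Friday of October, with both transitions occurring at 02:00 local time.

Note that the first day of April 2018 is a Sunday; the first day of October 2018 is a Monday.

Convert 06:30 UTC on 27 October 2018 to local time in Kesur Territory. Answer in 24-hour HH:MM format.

16:30

1 April 2018 is a Sunday, so the first Sunday is April 1.
1 October 2018 is a Monday, so the first Friday is October 5 and the fourth is October 26.
At the standard offset (UTC+10:00), 06:30 UTC + 10h = 16:30 Kesur Territory standard time.
The standard-time date in Kesur Territory, 27 October 2018, is outside the daylight-saving period (1 April – 26 October), so Kesur Territory is on standard time, UTC+10:00.
06:30 UTC + 10h = 16:30 local.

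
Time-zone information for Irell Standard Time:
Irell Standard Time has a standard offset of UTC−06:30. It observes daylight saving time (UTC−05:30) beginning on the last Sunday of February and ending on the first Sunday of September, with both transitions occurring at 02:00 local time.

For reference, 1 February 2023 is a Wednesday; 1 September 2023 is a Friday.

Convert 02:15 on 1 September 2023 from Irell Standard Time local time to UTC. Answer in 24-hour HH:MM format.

07:45

1 February 2023 is a Wednesday, so Sundays fall on 5, 12, 19, 26; the last is February 26.
1 September 2023 is a Friday, so the first Sunday is September 3.
1 September 2023 falls between 26 February and 3 September, so daylight saving is in effect and Irell Standard Time is at UTC−05:30.
02:15 local + 5h30m = 07:45 UTC.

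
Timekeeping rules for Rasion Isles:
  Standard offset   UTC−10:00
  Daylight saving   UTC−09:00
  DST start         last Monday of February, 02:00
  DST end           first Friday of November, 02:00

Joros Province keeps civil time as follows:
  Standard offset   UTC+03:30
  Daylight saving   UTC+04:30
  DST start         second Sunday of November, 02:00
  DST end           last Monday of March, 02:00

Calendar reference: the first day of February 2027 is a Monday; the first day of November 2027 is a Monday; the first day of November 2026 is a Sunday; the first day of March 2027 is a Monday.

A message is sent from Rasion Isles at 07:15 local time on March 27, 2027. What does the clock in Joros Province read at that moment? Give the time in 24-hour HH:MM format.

20:45

1 February 2027 is a Monday, so Mondays fall on 1, 8, 15, 22; the last is February 22.
1 November 2027 is a Monday, so the first Friday is November 5.
March 27, 2027 falls between 22 February and 5 November, so daylight saving is in effect and Rasion Isles is at UTC−09:00.
07:15 Rasion Isles + 9h = 16:15 UTC.
1 November 2026 is a Sunday, so the first Sunday is November 1 and the second is November 8.
1 March 2027 is a Monday, so Mondays fall on 1, 8, 15, 22, 29; the last is March 29.
At the standard offset (UTC+03:30), 16:15 UTC + 3h30m = 19:45 Joros Province standard time.
The standard-time date in Joros Province, March 27, 2027, lies within the daylight-saving period (8 November 2026 – 29 March 2027), so Joros Province is on daylight time, UTC+04:30.
16:15 UTC + 4h30m = 20:45 Joros Province.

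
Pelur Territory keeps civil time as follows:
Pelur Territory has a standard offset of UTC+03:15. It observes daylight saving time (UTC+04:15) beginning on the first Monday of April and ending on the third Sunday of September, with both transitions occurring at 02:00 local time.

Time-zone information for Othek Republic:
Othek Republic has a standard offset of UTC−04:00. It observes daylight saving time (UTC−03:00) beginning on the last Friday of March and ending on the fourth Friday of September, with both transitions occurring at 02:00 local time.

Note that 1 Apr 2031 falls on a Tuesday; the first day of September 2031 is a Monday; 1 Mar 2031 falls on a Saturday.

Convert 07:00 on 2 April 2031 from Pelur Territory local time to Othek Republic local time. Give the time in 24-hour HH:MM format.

1 April 2031 is a Tuesday, so the first Monday is April 7.
1 September 2031 is a Monday, so the first Sunday is September 7 and the third is September 21.
2 April 2031 is outside the daylight-saving period (7 April – 21 September), so Pelur Territory is on standard time, UTC+03:15.
07:00 Pelur Territory − 3h15m = 03:45 UTC.
1 March 2031 is a Saturday, so Fridays fall on 7, 14, 21, 28; the last is March 28.
1 September 2031 is a Monday, so the first Friday is September 5 and the fourth is September 26.
At the standard offset (UTC−04:00), 03:45 UTC − 4h = 23:45 Othek Republic standard time (rolling into the previous day, 1 April 2031).
Daylight saving runs 28 March – 26 September; the standard-time date in Othek Republic, 1 April 2031, is inside that window, so Othek Republic is at UTC−03:00.
03:45 UTC − 3h = 00:45 Othek Republic.

00:45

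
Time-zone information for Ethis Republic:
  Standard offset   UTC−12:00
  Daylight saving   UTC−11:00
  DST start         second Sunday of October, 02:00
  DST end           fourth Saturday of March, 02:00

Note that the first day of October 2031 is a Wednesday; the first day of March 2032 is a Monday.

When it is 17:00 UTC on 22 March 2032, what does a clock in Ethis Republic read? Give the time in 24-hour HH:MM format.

1 October 2031 is a Wednesday, so the first Sunday is October 5 and the second is October 12.
1 March 2032 is a Monday, so the first Saturday is March 6 and the fourth is March 27.
At the standard offset (UTC−12:00), 17:00 UTC − 12h = 05:00 Ethis Republic standard time.
The standard-time date in Ethis Republic, 22 March 2032, falls between 12 October 2031 and 27 March 2032, so daylight saving is in effect and Ethis Republic is at UTC−11:00.
17:00 UTC − 11h = 06:00 local.

06:00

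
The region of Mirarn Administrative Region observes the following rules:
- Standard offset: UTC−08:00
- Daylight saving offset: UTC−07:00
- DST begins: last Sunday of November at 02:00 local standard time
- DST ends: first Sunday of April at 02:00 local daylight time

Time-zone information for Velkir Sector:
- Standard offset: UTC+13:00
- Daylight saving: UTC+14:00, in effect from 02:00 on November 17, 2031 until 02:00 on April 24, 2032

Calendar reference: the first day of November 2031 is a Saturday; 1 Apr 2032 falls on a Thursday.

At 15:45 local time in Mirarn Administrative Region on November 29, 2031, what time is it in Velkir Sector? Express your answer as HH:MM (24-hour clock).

13:45

1 November 2031 is a Saturday, so Sundays fall on 2, 9, 16, 23, 30; the last is November 30.
1 April 2032 is a Thursday, so the first Sunday is April 4.
November 29, 2031 is outside the daylight-saving period (30 November 2031 – 4 April 2032), so Mirarn Administrative Region is on standard time, UTC−08:00.
15:45 Mirarn Administrative Region + 8h = 23:45 UTC.
At the standard offset (UTC+13:00), 23:45 UTC + 13h = 12:45 Velkir Sector standard time (rolling into the next day, 30 November 2031).
Daylight saving runs 17 November 2031 – 24 April 2032; the standard-time date in Velkir Sector, November 30, 2031, is inside that window, so Velkir Sector is at UTC+14:00.
23:45 UTC + 14h = 13:45 Velkir Sector (rolling into the next day, 30 November 2031).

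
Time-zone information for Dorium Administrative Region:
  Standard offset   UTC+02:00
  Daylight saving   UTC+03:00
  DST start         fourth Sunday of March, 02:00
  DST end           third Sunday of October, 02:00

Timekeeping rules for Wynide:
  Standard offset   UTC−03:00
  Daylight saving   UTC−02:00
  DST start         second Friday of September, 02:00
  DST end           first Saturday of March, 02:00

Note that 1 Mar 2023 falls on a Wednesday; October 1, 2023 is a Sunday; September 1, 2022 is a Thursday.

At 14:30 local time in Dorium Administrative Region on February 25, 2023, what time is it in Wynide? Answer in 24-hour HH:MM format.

1 March 2023 is a Wednesday, so the first Sunday is March 5 and the fourth is March 26.
1 October 2023 is a Sunday, so the first Sunday is October 1 and the third is October 15.
February 25, 2023 is outside the daylight-saving period (26 March – 15 October), so Dorium Administrative Region is on standard time, UTC+02:00.
14:30 Dorium Administrative Region − 2h = 12:30 UTC.
1 September 2022 is a Thursday, so the first Friday is September 2 and the second is September 9.
1 March 2023 is a Wednesday, so the first Saturday is March 4.
At the standard offset (UTC−03:00), 12:30 UTC − 3h = 09:30 Wynide standard time.
The standard-time date in Wynide, February 25, 2023, falls between 9 September 2022 and 4 March 2023, so daylight saving is in effect and Wynide is at UTC−02:00.
12:30 UTC − 2h = 10:30 Wynide.

10:30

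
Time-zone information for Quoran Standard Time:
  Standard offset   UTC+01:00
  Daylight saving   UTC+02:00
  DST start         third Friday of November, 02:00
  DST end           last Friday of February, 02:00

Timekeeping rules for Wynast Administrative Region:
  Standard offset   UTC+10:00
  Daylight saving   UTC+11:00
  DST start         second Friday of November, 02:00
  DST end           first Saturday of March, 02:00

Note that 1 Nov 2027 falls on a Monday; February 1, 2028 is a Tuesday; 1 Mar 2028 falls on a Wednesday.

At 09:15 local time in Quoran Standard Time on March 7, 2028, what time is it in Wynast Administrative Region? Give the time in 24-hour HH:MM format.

18:15

1 November 2027 is a Monday, so the first Friday is November 5 and the third is November 19.
1 February 2028 is a Tuesday, so Fridays fall on 4, 11, 18, 25; the last is February 25.
Daylight saving runs 19 November 2027 – 25 February 2028; March 7, 2028 is outside that window, so Quoran Standard Time is on standard time at UTC+01:00.
09:15 Quoran Standard Time − 1h = 08:15 UTC.
1 November 2027 is a Monday, so the first Friday is November 5 and the second is November 12.
1 March 2028 is a Wednesday, so the first Saturday is March 4.
At the standard offset (UTC+10:00), 08:15 UTC + 10h = 18:15 Wynast Administrative Region standard time.
The standard-time date in Wynast Administrative Region, March 7, 2028, does not fall between 12 November 2027 and 4 March 2028, so daylight saving is not in effect and Wynast Administrative Region is at UTC+10:00.
08:15 UTC + 10h = 18:15 Wynast Administrative Region.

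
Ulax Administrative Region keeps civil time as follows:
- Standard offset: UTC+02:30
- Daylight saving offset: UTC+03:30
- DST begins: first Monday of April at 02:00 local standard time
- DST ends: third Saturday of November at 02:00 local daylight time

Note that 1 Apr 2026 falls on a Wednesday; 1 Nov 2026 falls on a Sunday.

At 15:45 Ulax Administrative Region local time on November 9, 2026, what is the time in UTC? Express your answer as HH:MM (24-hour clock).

1 April 2026 is a Wednesday, so the first Monday is April 6.
1 November 2026 is a Sunday, so the first Saturday is November 7 and the third is November 21.
Daylight saving runs 6 April – 21 November; November 9, 2026 is inside that window, so Ulax Administrative Region is at UTC+03:30.
15:45 local − 3h30m = 12:15 UTC.

12:15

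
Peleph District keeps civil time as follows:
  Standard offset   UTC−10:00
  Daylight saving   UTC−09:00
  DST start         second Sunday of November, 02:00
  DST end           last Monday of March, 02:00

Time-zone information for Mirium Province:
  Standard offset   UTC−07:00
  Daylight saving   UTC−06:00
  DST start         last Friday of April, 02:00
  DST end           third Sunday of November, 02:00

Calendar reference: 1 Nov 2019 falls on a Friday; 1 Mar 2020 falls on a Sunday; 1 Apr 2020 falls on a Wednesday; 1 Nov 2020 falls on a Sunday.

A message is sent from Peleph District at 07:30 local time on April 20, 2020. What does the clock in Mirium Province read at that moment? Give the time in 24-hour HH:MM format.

10:30

1 November 2019 is a Friday, so the first Sunday is November 3 and the second is November 10.
1 March 2020 is a Sunday, so Mondays fall on 2, 9, 16, 23, 30; the last is March 30.
April 20, 2020 does not fall between 10 November 2019 and 30 March 2020, so daylight saving is not in effect and Peleph District is at UTC−10:00.
07:30 Peleph District + 10h = 17:30 UTC.
1 April 2020 is a Wednesday, so Fridays fall on 3, 10, 17, 24; the last is April 24.
1 November 2020 is a Sunday, so the first Sunday is November 1 and the third is November 15.
At the standard offset (UTC−07:00), 17:30 UTC − 7h = 10:30 Mirium Province standard time.
The standard-time date in Mirium Province, April 20, 2020, is outside the daylight-saving period (24 April – 15 November), so Mirium Province is on standard time, UTC−07:00.
17:30 UTC − 7h = 10:30 Mirium Province.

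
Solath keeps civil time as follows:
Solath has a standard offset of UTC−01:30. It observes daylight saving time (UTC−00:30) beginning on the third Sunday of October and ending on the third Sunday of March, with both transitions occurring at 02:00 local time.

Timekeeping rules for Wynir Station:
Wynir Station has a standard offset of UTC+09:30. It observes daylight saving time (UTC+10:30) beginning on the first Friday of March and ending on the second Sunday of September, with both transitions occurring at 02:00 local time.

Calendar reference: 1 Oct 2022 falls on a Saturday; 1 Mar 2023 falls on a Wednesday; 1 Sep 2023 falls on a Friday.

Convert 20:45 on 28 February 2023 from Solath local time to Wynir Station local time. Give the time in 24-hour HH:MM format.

1 October 2022 is a Saturday, so the first Sunday is October 2 and the third is October 16.
1 March 2023 is a Wednesday, so the first Sunday is March 5 and the third is March 19.
28 February 2023 lies within the daylight-saving period (16 October 2022 – 19 March 2023), so Solath is on daylight time, UTC−00:30.
20:45 Solath + 0h30m = 21:15 UTC.
1 March 2023 is a Wednesday, so the first Friday is March 3.
1 September 2023 is a Friday, so the first Sunday is September 3 and the second is September 10.
At the standard offset (UTC+09:30), 21:15 UTC + 9h30m = 06:45 Wynir Station standard time (rolling into the next day, 1 March 2023).
The standard-time date in Wynir Station, 1 March 2023, is outside the daylight-saving period (3 March – 10 September), so Wynir Station is on standard time, UTC+09:30.
21:15 UTC + 9h30m = 06:45 Wynir Station (rolling into the next day, 1 March 2023).

06:45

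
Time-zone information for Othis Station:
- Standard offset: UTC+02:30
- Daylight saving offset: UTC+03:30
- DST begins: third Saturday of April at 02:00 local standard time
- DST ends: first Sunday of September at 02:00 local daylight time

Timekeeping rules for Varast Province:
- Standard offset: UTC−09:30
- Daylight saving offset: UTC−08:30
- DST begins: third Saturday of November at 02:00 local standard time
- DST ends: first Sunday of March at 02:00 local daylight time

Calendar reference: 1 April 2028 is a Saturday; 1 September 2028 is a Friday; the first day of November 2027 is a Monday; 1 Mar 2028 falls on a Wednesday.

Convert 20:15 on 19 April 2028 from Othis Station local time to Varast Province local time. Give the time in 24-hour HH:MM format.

07:15

1 April 2028 is a Saturday, so the first Saturday is April 1 and the third is April 15.
1 September 2028 is a Friday, so the first Sunday is September 3.
19 April 2028 lies within the daylight-saving period (15 April – 3 September), so Othis Station is on daylight time, UTC+03:30.
20:15 Othis Station − 3h30m = 16:45 UTC.
1 November 2027 is a Monday, so the first Saturday is November 6 and the third is November 20.
1 March 2028 is a Wednesday, so the first Sunday is March 5.
At the standard offset (UTC−09:30), 16:45 UTC − 9h30m = 07:15 Varast Province standard time.
The standard-time date in Varast Province, 19 April 2028, is outside the daylight-saving period (20 November 2027 – 5 March 2028), so Varast Province is on standard time, UTC−09:30.
16:45 UTC − 9h30m = 07:15 Varast Province.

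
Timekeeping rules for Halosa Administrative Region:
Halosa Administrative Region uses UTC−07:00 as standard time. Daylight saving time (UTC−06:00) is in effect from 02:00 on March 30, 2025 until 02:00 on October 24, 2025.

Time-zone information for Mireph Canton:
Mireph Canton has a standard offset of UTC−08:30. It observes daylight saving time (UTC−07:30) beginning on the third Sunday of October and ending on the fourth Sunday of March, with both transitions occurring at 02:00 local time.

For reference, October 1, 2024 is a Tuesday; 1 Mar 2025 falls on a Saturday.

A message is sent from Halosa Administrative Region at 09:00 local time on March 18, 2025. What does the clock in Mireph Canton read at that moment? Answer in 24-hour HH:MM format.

Daylight saving runs 30 March – 24 October; March 18, 2025 is outside that window, so Halosa Administrative Region is on standard time at UTC−07:00.
09:00 Halosa Administrative Region + 7h = 16:00 UTC.
1 October 2024 is a Tuesday, so the first Sunday is October 6 and the third is October 20.
1 March 2025 is a Saturday, so the first Sunday is March 2 and the fourth is March 23.
At the standard offset (UTC−08:30), 16:00 UTC − 8h30m = 07:30 Mireph Canton standard time.
The standard-time date in Mireph Canton, March 18, 2025, lies within the daylight-saving period (20 October 2024 – 23 March 2025), so Mireph Canton is on daylight time, UTC−07:30.
16:00 UTC − 7h30m = 08:30 Mireph Canton.

08:30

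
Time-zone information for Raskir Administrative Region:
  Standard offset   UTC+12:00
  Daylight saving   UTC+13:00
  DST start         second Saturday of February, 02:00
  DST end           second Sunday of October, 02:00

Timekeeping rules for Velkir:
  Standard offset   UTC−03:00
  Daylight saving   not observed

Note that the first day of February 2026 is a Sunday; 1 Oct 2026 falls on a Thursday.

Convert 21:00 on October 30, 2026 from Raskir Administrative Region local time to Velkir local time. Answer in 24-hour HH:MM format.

06:00

1 February 2026 is a Sunday, so the first Saturday is February 7 and the second is February 14.
1 October 2026 is a Thursday, so the first Sunday is October 4 and the second is October 11.
October 30, 2026 does not fall between 14 February and 11 October, so daylight saving is not in effect and Raskir Administrative Region is at UTC+12:00.
21:00 Raskir Administrative Region − 12h = 09:00 UTC.
Velkir has no daylight saving, so its offset is UTC−03:00 year-round.
09:00 UTC − 3h = 06:00 Velkir.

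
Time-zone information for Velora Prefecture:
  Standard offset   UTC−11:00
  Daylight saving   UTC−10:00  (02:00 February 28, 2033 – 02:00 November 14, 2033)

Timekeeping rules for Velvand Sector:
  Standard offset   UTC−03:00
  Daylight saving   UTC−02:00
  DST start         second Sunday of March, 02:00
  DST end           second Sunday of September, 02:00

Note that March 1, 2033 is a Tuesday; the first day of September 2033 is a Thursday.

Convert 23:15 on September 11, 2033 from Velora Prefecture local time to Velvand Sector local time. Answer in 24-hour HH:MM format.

September 11, 2033 lies within the daylight-saving period (28 February – 14 November), so Velora Prefecture is on daylight time, UTC−10:00.
23:15 Velora Prefecture + 10h = 09:15 UTC (rolling into the next day, 12 September 2033).
1 March 2033 is a Tuesday, so the first Sunday is March 6 and the second is March 13.
1 September 2033 is a Thursday, so the first Sunday is September 4 and the second is September 11.
At the standard offset (UTC−03:00), 09:15 UTC − 3h = 06:15 Velvand Sector standard time.
Daylight saving runs 13 March – 11 September; the standard-time date in Velvand Sector, September 12, 2033, is outside that window, so Velvand Sector is on standard time at UTC−03:00.
09:15 UTC − 3h = 06:15 Velvand Sector.

06:15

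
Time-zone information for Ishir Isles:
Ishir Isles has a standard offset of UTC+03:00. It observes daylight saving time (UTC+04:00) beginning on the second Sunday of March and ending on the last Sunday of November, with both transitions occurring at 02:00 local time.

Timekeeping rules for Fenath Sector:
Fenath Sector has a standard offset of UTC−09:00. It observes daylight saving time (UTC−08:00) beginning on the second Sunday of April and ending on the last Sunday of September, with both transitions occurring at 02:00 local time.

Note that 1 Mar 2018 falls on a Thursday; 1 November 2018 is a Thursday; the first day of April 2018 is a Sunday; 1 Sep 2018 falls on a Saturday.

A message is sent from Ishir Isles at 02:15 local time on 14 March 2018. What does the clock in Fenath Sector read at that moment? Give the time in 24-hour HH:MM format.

13:15

1 March 2018 is a Thursday, so the first Sunday is March 4 and the second is March 11.
1 November 2018 is a Thursday, so Sundays fall on 4, 11, 18, 25; the last is November 25.
14 March 2018 falls between 11 March and 25 November, so daylight saving is in effect and Ishir Isles is at UTC+04:00.
02:15 Ishir Isles − 4h = 22:15 UTC (rolling into the previous day, 13 March 2018).
1 April 2018 is a Sunday, so the first Sunday is April 1 and the second is April 8.
1 September 2018 is a Saturday, so Sundays fall on 2, 9, 16, 23, 30; the last is September 30.
At the standard offset (UTC−09:00), 22:15 UTC − 9h = 13:15 Fenath Sector standard time.
The standard-time date in Fenath Sector, 13 March 2018, does not fall between 8 April and 30 September, so daylight saving is not in effect and Fenath Sector is at UTC−09:00.
22:15 UTC − 9h = 13:15 Fenath Sector.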